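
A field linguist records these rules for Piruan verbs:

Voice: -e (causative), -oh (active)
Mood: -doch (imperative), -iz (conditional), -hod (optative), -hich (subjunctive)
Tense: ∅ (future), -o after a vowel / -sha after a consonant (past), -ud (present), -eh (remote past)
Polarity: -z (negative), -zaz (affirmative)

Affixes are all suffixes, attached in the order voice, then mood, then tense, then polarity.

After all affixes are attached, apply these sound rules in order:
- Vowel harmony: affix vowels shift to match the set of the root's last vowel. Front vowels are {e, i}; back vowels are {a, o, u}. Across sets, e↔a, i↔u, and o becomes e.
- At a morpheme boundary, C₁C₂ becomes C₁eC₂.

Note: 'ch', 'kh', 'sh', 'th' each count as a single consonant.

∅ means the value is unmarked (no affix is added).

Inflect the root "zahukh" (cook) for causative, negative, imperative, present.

zahukhadochudez

Attach voice causative -e → zahukhe.
Attach mood imperative -doch → zahukhedoch.
Attach tense present -ud → zahukhedochud.
Attach polarity negative -z → zahukhedochudz.
Apply vowel harmony: zahukhedochudz → zahukhadochudz.
Apply epenthesis: zahukhadochudz → zahukhadochudez.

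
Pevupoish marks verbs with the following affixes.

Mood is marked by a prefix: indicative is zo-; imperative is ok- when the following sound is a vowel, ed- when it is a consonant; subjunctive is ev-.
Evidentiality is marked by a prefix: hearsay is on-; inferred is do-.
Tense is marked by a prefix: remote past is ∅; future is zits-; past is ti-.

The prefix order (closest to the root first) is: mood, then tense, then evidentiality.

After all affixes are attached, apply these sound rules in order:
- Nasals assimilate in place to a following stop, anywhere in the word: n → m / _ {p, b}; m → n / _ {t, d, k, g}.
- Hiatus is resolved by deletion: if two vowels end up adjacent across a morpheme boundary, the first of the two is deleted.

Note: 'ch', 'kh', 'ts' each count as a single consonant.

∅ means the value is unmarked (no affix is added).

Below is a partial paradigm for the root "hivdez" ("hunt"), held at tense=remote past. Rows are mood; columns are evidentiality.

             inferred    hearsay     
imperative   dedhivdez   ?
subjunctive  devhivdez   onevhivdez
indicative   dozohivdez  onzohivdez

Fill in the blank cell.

onedhivdez

Attach mood imperative ed- (before consonant 'h') → edhivdez.
tense = remote past: zero marking, form stays edhivdez.
Attach evidentiality hearsay on- → onedhivdez.
Nasal assimilation: no change.
Vowel deletion: no change.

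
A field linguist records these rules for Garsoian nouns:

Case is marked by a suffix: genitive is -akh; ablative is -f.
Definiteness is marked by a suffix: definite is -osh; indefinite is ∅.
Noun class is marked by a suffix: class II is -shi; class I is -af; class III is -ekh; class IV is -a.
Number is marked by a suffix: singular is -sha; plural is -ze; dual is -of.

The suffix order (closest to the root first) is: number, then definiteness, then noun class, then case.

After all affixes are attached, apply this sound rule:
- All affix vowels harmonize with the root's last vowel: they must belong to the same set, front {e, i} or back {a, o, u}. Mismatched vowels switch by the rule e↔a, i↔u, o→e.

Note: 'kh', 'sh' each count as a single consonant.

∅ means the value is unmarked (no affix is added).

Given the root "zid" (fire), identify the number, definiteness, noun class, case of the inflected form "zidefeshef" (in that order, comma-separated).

dual, definite, class IV, ablative

Segment: zid-of-osh-a-f.
number: -of → dual.
definiteness: -osh → definite.
noun class: -a → class IV.
case: -f → ablative.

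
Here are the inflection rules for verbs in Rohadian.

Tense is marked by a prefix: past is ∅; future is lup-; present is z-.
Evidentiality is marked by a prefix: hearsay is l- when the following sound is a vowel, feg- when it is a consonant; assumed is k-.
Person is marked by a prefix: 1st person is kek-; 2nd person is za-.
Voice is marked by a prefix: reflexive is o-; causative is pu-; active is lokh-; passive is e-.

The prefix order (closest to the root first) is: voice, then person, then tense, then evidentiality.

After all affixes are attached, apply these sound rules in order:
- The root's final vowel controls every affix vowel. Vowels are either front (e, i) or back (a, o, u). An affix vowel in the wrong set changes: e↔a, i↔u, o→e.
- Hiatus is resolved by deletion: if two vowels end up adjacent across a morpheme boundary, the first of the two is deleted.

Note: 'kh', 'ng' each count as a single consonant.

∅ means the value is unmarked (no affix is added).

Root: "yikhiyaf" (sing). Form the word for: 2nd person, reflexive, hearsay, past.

fagzoyikhiyaf

Attach voice reflexive o- → oyikhiyaf.
Attach person 2nd person za- → zaoyikhiyaf.
tense = past: zero marking, form stays zaoyikhiyaf.
Attach evidentiality hearsay feg- (before consonant 'z') → fegzaoyikhiyaf.
Apply vowel harmony: fegzaoyikhiyaf → fagzaoyikhiyaf.
Apply vowel deletion: fagzaoyikhiyaf → fagzoyikhiyaf.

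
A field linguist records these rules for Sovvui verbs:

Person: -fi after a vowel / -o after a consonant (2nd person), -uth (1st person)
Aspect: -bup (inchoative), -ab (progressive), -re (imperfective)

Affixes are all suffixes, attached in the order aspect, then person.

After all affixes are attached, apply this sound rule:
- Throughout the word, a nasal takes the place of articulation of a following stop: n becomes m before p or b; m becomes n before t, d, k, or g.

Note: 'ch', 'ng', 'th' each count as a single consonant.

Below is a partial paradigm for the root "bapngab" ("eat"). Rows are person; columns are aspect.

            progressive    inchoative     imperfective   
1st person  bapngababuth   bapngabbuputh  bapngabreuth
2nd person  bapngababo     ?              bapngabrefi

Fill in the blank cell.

bapngabbupo

Attach aspect inchoative -bup → bapngabbup.
Attach person 2nd person -o (after consonant 'p') → bapngabbupo.
Nasal assimilation: no change.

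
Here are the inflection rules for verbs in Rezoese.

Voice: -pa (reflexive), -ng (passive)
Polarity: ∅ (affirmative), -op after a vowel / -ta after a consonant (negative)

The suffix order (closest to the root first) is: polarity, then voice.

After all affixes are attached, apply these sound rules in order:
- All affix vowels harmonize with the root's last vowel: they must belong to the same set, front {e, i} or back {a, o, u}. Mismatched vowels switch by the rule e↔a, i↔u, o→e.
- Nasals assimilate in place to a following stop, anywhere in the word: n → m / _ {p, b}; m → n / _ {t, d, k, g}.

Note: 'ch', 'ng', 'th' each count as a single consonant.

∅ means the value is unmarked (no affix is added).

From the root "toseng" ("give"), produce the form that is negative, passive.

Attach polarity negative -ta (after consonant 'ng') → tosengta.
Attach voice passive -ng → tosengtang.
Apply vowel harmony: tosengtang → tosengteng.
Nasal assimilation: no change.

tosengteng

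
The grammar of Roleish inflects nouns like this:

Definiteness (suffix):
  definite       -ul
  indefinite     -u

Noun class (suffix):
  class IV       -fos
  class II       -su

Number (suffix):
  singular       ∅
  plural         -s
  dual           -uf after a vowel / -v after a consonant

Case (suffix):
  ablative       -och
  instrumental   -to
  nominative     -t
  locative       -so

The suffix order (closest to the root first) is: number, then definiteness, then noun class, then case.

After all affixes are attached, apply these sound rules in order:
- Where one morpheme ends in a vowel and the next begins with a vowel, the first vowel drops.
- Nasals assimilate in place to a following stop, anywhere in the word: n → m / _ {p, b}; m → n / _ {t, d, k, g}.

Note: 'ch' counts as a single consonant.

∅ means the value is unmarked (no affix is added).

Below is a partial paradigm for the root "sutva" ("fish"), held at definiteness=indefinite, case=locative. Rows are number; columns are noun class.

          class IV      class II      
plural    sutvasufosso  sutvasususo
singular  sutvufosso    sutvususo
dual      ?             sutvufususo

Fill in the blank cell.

Attach number dual -uf (after vowel 'a') → sutvauf.
Attach definiteness indefinite -u → sutvaufu.
Attach noun class class IV -fos → sutvaufufos.
Attach case locative -so → sutvaufufosso.
Apply vowel deletion: sutvaufufosso → sutvufufosso.
Nasal assimilation: no change.

sutvufufosso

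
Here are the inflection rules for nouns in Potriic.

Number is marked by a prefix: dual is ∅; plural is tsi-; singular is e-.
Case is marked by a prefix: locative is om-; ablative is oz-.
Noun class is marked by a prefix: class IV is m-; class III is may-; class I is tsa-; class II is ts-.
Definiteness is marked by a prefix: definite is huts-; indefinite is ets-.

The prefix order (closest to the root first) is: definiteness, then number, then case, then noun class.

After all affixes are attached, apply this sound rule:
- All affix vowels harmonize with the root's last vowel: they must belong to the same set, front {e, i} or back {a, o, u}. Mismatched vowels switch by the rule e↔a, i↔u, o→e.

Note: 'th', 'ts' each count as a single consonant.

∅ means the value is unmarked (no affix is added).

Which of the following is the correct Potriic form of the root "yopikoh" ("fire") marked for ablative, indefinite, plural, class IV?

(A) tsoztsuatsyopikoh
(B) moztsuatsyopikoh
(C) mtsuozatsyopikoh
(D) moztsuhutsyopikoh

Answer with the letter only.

B

Attach definiteness indefinite ets- → etsyopikoh.
Attach number plural tsi- → tsietsyopikoh.
Attach case ablative oz- → oztsietsyopikoh.
Attach noun class class IV m- → moztsietsyopikoh.
Apply vowel harmony: moztsietsyopikoh → moztsuatsyopikoh.
So the correct form is moztsuatsyopikoh, option (B).
(A) tsoztsuatsyopikoh is wrong: it uses class II instead of class IV for noun class.
(D) moztsuhutsyopikoh is wrong: it uses definite instead of indefinite for definiteness.
(C) mtsuozatsyopikoh is wrong: it has the affixes in the wrong order.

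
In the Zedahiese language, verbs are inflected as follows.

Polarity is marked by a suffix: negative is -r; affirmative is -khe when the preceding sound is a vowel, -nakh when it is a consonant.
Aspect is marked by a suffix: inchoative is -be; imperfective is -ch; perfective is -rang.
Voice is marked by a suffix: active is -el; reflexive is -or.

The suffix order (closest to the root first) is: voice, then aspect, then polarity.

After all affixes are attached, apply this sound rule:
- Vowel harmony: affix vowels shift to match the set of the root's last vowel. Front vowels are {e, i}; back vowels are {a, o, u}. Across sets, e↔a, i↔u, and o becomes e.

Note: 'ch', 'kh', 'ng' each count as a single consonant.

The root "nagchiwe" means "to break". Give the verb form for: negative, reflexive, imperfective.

Attach voice reflexive -or → nagchiweor.
Attach aspect imperfective -ch → nagchiweorch.
Attach polarity negative -r → nagchiweorchr.
Apply vowel harmony: nagchiweorchr → nagchiweerchr.

nagchiweerchr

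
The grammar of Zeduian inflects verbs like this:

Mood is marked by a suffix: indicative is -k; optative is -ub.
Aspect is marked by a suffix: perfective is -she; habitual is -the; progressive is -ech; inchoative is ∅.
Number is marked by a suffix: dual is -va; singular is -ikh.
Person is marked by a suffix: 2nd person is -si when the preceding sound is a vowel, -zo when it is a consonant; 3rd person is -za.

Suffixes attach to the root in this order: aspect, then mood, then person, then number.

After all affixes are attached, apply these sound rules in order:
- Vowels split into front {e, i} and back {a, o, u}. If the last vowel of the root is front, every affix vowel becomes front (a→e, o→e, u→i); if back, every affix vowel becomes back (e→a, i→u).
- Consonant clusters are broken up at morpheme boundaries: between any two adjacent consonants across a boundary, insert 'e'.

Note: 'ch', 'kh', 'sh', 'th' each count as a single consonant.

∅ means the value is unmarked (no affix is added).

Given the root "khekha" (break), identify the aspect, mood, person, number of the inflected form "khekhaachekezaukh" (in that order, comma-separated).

Segment: khekha-ech-k-za-ikh.
aspect: -ech → progressive.
mood: -k → indicative.
person: -za → 3rd person.
number: -ikh → singular.

progressive, indicative, 3rd person, singular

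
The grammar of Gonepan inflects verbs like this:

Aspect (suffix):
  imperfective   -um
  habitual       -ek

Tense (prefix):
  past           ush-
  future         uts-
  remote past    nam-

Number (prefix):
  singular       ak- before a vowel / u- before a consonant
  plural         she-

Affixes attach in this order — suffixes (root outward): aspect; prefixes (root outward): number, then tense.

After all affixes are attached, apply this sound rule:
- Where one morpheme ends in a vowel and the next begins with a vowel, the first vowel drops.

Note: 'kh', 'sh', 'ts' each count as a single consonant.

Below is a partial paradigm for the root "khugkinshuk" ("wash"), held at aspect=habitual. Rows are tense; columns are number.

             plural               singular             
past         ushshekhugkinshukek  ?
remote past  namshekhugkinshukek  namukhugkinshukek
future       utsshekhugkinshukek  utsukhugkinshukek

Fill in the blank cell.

Attach aspect habitual -ek → khugkinshukek.
Attach number singular u- (before consonant 'kh') → ukhugkinshukek.
Attach tense past ush- → ushukhugkinshukek.
Vowel deletion: no change.

ushukhugkinshukek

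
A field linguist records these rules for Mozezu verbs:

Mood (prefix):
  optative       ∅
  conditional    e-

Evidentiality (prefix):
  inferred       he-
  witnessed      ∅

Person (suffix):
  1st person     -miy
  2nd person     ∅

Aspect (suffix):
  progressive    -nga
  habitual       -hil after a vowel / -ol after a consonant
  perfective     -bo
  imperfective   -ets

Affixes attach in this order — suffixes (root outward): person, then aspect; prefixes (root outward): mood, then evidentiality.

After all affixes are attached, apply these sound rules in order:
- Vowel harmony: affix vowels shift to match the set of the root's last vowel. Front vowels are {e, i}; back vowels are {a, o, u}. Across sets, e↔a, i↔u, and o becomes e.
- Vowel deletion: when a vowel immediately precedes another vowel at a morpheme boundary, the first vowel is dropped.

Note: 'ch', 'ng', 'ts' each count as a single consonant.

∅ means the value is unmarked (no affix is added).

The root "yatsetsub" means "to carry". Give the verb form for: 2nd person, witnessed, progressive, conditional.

person = 2nd person: zero marking, form stays yatsetsub.
Attach aspect progressive -nga → yatsetsubnga.
Attach mood conditional e- → eyatsetsubnga.
evidentiality = witnessed: zero marking, form stays eyatsetsubnga.
Apply vowel harmony: eyatsetsubnga → ayatsetsubnga.
Vowel deletion: no change.

ayatsetsubnga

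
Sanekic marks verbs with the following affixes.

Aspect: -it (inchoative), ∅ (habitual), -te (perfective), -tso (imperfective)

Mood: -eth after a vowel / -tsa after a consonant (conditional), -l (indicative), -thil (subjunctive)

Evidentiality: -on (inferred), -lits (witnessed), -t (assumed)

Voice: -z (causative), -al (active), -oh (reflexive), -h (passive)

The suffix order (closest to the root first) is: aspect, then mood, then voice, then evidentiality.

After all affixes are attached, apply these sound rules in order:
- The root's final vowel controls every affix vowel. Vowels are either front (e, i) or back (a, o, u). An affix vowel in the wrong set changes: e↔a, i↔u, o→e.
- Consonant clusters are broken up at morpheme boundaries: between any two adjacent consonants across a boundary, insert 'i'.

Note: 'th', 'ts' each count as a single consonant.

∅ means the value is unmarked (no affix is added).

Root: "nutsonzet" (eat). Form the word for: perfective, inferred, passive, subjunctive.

Attach aspect perfective -te → nutsonzette.
Attach mood subjunctive -thil → nutsonzettethil.
Attach voice passive -h → nutsonzettethilh.
Attach evidentiality inferred -on → nutsonzettethilhon.
Apply vowel harmony: nutsonzettethilhon → nutsonzettethilhen.
Apply epenthesis: nutsonzettethilhen → nutsonzetitethilihen.

nutsonzetitethilihen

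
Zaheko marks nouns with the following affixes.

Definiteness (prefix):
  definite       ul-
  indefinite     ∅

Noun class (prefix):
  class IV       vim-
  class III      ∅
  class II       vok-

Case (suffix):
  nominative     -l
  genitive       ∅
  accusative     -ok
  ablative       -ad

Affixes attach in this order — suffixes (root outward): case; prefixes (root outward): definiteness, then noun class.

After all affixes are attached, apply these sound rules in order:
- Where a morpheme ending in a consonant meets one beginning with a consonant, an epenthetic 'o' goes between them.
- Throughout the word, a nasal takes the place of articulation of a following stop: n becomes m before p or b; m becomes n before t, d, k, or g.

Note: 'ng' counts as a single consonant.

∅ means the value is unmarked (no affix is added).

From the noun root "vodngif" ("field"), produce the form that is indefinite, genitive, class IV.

vimovodngif

definiteness = indefinite: zero marking, form stays vodngif.
Attach noun class class IV vim- → vimvodngif.
case = genitive: zero marking, form stays vimvodngif.
Apply epenthesis: vimvodngif → vimovodngif.
Nasal assimilation: no change.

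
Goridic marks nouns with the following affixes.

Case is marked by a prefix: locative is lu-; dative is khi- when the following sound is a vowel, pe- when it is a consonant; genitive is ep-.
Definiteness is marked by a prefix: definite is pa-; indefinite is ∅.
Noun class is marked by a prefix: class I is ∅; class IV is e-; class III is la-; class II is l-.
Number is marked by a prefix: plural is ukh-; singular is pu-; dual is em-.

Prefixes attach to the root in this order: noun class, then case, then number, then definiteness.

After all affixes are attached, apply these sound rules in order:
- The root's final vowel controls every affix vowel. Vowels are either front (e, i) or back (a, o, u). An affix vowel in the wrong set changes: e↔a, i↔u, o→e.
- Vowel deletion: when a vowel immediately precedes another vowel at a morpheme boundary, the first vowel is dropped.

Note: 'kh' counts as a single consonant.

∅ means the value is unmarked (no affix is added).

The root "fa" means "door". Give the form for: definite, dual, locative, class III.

pamlulafa

Attach noun class class III la- → lafa.
Attach case locative lu- → lulafa.
Attach number dual em- → emlulafa.
Attach definiteness definite pa- → paemlulafa.
Apply vowel harmony: paemlulafa → paamlulafa.
Apply vowel deletion: paamlulafa → pamlulafa.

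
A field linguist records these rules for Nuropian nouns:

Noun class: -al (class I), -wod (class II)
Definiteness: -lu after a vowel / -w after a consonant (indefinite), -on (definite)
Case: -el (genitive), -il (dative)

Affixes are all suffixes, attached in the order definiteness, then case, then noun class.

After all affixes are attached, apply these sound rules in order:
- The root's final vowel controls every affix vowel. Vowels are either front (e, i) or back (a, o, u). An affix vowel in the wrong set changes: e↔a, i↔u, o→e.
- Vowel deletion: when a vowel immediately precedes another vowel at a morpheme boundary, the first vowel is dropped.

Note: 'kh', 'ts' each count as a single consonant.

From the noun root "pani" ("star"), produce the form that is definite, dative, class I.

panenilel

Attach definiteness definite -on → panion.
Attach case dative -il → panionil.
Attach noun class class I -al → panionilal.
Apply vowel harmony: panionilal → panienilel.
Apply vowel deletion: panienilel → panenilel.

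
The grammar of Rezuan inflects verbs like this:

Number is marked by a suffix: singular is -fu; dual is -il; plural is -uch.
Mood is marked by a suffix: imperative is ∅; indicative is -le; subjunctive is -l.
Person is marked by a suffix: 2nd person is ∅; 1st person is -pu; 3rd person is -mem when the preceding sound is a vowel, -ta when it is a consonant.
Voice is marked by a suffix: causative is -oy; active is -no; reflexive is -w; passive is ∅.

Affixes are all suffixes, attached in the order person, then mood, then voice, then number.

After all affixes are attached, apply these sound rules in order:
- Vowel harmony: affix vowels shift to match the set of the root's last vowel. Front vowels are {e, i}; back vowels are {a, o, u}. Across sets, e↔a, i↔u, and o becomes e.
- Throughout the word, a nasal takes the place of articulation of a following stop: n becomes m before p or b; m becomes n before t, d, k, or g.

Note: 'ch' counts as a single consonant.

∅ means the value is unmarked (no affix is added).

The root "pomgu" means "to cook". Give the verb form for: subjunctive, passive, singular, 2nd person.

pongulfu

person = 2nd person: zero marking, form stays pomgu.
Attach mood subjunctive -l → pomgul.
voice = passive: zero marking, form stays pomgul.
Attach number singular -fu → pomgulfu.
Vowel harmony: no change.
Apply nasal assimilation: pomgulfu → pongulfu.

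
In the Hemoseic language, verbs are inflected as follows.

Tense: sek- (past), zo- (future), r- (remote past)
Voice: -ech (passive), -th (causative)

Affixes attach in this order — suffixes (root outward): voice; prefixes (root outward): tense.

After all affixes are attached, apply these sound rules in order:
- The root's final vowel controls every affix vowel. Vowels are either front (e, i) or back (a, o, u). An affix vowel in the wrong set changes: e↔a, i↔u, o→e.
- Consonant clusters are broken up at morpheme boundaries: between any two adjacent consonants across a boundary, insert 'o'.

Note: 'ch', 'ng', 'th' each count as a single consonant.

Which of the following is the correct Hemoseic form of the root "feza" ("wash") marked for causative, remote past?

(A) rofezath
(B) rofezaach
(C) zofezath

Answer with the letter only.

A

Attach tense remote past r- → rfeza.
Attach voice causative -th → rfezath.
Vowel harmony: no change.
Apply epenthesis: rfezath → rofezath.
So the correct form is rofezath, option (A).
(B) rofezaach is wrong: it uses passive instead of causative for voice.
(C) zofezath is wrong: it uses future instead of remote past for tense.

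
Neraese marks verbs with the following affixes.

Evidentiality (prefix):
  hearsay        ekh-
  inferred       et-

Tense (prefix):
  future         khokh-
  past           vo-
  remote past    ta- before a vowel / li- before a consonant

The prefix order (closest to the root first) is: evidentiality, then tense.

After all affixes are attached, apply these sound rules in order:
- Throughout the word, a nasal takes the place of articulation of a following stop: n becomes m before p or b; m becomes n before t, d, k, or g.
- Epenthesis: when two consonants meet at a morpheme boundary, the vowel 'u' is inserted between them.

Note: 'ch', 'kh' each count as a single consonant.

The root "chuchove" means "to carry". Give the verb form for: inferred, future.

Attach evidentiality inferred et- → etchuchove.
Attach tense future khokh- → khokhetchuchove.
Nasal assimilation: no change.
Apply epenthesis: khokhetchuchove → khokhetuchuchove.

khokhetuchuchove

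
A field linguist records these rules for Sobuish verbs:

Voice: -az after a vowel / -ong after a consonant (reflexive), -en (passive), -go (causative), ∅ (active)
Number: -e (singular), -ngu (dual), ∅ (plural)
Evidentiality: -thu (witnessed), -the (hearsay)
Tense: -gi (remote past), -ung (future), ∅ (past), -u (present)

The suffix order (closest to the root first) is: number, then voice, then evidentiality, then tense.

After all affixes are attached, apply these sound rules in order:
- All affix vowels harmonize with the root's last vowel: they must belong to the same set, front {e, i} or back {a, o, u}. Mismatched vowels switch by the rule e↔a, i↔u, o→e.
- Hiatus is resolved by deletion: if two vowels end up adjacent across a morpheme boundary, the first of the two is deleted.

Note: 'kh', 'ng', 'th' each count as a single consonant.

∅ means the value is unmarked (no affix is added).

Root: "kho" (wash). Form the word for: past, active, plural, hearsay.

number = plural: zero marking, form stays kho.
voice = active: zero marking, form stays kho.
Attach evidentiality hearsay -the → khothe.
tense = past: zero marking, form stays khothe.
Apply vowel harmony: khothe → khotha.
Vowel deletion: no change.

khotha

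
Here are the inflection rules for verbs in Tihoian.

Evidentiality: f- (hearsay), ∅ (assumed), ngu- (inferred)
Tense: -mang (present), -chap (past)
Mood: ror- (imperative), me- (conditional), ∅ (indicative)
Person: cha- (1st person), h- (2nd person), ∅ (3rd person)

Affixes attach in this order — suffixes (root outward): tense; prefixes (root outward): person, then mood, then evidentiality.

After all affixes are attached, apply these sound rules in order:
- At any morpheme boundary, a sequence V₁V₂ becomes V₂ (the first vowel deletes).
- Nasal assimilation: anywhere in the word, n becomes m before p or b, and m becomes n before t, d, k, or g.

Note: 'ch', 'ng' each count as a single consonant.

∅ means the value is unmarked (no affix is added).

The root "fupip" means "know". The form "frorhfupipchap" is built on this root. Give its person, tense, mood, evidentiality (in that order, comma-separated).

Segment: f-ror-h-fupip-chap.
person: h- → 2nd person.
tense: -chap → past.
mood: ror- → imperative.
evidentiality: f- → hearsay.

2nd person, past, imperative, hearsay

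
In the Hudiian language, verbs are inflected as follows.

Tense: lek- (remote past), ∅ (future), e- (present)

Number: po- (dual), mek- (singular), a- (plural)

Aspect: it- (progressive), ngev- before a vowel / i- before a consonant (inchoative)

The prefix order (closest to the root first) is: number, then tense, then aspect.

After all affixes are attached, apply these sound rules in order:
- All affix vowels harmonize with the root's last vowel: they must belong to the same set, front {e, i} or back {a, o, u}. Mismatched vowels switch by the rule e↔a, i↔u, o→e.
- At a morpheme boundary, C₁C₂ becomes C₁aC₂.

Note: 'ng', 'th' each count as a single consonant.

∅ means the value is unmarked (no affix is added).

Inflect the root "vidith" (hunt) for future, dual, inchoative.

Attach number dual po- → povidith.
tense = future: zero marking, form stays povidith.
Attach aspect inchoative i- (before consonant 'p') → ipovidith.
Apply vowel harmony: ipovidith → ipevidith.
Epenthesis: no change.

ipevidith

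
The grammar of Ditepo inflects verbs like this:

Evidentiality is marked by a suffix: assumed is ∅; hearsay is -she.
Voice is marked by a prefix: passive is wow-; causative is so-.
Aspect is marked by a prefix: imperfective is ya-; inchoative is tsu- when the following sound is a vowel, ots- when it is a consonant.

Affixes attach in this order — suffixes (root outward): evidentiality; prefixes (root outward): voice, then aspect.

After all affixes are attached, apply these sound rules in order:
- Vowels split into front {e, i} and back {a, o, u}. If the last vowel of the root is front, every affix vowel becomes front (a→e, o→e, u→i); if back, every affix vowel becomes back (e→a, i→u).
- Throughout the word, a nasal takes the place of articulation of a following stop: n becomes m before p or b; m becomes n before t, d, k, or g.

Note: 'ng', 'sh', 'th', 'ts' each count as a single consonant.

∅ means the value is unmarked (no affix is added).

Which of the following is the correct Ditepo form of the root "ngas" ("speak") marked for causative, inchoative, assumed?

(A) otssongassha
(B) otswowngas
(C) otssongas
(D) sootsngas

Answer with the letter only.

evidentiality = assumed: zero marking, form stays ngas.
Attach voice causative so- → songas.
Attach aspect inchoative ots- (before consonant 's') → otssongas.
Vowel harmony: no change.
Nasal assimilation: no change.
So the correct form is otssongas, option (C).
(B) otswowngas is wrong: it uses passive instead of causative for voice.
(D) sootsngas is wrong: it has the affixes in the wrong order.
(A) otssongassha is wrong: it uses hearsay instead of assumed for evidentiality.

C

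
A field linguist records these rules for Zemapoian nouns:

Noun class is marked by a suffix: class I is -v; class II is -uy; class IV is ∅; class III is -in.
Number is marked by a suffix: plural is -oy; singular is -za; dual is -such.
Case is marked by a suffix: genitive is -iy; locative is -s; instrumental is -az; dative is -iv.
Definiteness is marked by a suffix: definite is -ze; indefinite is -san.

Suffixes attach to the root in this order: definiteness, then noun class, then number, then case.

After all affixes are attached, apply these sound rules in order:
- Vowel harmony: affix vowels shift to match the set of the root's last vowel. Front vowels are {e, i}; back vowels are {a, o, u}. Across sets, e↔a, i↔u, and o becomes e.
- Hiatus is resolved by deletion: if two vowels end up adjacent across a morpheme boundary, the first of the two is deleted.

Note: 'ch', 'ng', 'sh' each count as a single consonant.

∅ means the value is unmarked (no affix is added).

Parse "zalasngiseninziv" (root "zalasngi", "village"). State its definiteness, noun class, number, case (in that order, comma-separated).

indefinite, class III, singular, dative

Segment: zalasngi-san-in-za-iv.
definiteness: -san → indefinite.
noun class: -in → class III.
number: -za → singular.
case: -iv → dative.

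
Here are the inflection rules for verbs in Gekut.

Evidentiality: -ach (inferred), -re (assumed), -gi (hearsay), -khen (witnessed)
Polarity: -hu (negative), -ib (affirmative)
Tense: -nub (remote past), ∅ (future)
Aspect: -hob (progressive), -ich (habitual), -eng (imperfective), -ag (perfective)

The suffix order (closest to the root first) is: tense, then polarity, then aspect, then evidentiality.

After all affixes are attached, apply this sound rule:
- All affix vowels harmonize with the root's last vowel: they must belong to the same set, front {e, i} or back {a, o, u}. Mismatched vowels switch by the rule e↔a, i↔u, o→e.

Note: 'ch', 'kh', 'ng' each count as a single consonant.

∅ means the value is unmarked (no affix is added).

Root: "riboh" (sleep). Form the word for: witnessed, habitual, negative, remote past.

Attach tense remote past -nub → ribohnub.
Attach polarity negative -hu → ribohnubhu.
Attach aspect habitual -ich → ribohnubhuich.
Attach evidentiality witnessed -khen → ribohnubhuichkhen.
Apply vowel harmony: ribohnubhuichkhen → ribohnubhuuchkhan.

ribohnubhuuchkhan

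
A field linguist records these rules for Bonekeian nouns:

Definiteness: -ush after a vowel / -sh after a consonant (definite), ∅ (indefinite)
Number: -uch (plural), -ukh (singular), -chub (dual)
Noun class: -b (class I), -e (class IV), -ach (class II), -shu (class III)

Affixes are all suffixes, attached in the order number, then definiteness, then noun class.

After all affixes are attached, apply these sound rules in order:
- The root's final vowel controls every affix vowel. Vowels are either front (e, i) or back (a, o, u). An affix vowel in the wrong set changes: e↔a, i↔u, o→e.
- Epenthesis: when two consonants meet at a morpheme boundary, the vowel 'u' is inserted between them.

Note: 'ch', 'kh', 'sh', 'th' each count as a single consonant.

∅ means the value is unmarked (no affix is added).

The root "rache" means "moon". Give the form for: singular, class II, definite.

racheikhushech

Attach number singular -ukh → racheukh.
Attach definiteness definite -sh (after consonant 'kh') → racheukhsh.
Attach noun class class II -ach → racheukhshach.
Apply vowel harmony: racheukhshach → racheikhshech.
Apply epenthesis: racheikhshech → racheikhushech.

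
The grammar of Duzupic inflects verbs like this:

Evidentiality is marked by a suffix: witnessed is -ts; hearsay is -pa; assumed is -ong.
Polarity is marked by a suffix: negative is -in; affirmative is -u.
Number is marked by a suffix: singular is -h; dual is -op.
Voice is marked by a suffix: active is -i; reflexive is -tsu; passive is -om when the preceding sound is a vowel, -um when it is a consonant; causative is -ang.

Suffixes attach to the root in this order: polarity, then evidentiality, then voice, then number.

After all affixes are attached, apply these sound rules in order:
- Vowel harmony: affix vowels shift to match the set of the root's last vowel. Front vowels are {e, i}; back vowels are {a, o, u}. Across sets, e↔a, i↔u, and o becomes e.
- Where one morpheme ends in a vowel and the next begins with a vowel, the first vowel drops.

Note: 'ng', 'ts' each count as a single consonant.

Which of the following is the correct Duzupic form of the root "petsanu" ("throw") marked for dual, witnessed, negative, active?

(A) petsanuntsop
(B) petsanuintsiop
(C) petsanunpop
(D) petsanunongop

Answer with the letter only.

Attach polarity negative -in → petsanuin.
Attach evidentiality witnessed -ts → petsanuints.
Attach voice active -i → petsanuintsi.
Attach number dual -op → petsanuintsiop.
Apply vowel harmony: petsanuintsiop → petsanuuntsuop.
Apply vowel deletion: petsanuuntsuop → petsanuntsop.
So the correct form is petsanuntsop, option (A).
(B) petsanuintsiop is wrong: it fails to apply the sound rule(s).
(C) petsanunpop is wrong: it uses hearsay instead of witnessed for evidentiality.
(D) petsanunongop is wrong: it uses assumed instead of witnessed for evidentiality.

A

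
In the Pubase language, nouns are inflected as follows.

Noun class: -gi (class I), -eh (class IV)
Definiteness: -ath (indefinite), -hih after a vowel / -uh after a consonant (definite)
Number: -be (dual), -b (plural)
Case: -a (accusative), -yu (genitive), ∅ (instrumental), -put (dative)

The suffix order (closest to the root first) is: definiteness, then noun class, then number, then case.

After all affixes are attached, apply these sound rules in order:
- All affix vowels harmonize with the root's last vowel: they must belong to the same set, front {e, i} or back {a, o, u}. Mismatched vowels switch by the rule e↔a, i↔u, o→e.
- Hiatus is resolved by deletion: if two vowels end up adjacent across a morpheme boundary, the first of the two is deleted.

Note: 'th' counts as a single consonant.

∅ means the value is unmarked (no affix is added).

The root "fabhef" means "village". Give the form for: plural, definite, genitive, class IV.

Attach definiteness definite -uh (after consonant 'f') → fabhefuh.
Attach noun class class IV -eh → fabhefuheh.
Attach number plural -b → fabhefuhehb.
Attach case genitive -yu → fabhefuhehbyu.
Apply vowel harmony: fabhefuhehbyu → fabhefihehbyi.
Vowel deletion: no change.

fabhefihehbyi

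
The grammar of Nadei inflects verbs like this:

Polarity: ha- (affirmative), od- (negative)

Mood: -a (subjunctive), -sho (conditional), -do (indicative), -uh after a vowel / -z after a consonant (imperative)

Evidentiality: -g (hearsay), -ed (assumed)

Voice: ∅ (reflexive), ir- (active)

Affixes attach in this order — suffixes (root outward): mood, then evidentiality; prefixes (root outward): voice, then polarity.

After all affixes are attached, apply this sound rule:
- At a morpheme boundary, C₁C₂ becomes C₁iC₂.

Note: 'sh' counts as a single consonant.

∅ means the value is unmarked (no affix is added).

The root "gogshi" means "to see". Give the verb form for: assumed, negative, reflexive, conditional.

voice = reflexive: zero marking, form stays gogshi.
Attach polarity negative od- → odgogshi.
Attach mood conditional -sho → odgogshisho.
Attach evidentiality assumed -ed → odgogshishoed.
Apply epenthesis: odgogshishoed → odigogshishoed.

odigogshishoed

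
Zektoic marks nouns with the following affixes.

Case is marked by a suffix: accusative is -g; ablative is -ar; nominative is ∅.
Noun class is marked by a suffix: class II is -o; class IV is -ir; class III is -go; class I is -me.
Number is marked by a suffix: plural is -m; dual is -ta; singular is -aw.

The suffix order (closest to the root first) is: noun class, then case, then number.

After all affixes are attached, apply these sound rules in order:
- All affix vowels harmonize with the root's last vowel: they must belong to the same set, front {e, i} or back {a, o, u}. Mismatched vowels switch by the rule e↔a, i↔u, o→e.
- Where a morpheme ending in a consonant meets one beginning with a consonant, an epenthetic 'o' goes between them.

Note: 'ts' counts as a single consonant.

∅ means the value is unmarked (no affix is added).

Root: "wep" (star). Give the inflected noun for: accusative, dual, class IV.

wepirogote

Attach noun class class IV -ir → wepir.
Attach case accusative -g → wepirg.
Attach number dual -ta → wepirgta.
Apply vowel harmony: wepirgta → wepirgte.
Apply epenthesis: wepirgte → wepirogote.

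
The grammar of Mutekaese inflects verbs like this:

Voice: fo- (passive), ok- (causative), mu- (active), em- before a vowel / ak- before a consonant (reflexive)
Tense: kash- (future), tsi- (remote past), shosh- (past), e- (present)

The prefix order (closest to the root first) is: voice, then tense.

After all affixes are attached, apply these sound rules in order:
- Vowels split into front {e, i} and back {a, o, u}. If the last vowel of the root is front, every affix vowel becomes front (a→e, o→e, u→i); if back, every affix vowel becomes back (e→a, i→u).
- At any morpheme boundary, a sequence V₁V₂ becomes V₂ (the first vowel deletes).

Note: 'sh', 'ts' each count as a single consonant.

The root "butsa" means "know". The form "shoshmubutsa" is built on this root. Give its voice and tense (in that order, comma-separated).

active, past

Segment: shosh-mu-butsa.
voice: mu- → active.
tense: shosh- → past.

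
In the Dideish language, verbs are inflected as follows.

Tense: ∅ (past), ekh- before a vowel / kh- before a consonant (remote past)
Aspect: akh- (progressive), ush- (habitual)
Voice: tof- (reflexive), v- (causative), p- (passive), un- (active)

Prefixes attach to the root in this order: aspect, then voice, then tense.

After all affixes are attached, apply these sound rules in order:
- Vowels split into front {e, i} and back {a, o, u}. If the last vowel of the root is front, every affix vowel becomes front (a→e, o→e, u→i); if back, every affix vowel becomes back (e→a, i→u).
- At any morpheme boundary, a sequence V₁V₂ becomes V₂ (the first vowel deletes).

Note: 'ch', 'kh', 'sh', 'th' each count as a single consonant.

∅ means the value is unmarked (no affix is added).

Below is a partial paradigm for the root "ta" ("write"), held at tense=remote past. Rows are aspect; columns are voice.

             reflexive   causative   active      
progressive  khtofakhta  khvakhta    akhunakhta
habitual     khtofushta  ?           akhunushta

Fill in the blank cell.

khvushta

Attach aspect habitual ush- → ushta.
Attach voice causative v- → vushta.
Attach tense remote past kh- (before consonant 'v') → khvushta.
Vowel harmony: no change.
Vowel deletion: no change.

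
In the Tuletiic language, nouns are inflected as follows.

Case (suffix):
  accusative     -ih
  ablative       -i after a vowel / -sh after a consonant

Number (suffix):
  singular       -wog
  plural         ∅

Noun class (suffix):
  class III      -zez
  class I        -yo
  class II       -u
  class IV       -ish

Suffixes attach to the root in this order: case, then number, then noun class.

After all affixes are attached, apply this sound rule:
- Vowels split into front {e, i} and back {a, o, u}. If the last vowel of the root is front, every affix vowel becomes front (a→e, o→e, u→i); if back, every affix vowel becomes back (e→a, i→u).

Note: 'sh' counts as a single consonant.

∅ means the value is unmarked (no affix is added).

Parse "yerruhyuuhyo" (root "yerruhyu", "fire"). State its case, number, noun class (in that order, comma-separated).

Segment: yerruhyu-ih-yo.
case: -ih → accusative.
number: ∅ → plural.
noun class: -yo → class I.

accusative, plural, class I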